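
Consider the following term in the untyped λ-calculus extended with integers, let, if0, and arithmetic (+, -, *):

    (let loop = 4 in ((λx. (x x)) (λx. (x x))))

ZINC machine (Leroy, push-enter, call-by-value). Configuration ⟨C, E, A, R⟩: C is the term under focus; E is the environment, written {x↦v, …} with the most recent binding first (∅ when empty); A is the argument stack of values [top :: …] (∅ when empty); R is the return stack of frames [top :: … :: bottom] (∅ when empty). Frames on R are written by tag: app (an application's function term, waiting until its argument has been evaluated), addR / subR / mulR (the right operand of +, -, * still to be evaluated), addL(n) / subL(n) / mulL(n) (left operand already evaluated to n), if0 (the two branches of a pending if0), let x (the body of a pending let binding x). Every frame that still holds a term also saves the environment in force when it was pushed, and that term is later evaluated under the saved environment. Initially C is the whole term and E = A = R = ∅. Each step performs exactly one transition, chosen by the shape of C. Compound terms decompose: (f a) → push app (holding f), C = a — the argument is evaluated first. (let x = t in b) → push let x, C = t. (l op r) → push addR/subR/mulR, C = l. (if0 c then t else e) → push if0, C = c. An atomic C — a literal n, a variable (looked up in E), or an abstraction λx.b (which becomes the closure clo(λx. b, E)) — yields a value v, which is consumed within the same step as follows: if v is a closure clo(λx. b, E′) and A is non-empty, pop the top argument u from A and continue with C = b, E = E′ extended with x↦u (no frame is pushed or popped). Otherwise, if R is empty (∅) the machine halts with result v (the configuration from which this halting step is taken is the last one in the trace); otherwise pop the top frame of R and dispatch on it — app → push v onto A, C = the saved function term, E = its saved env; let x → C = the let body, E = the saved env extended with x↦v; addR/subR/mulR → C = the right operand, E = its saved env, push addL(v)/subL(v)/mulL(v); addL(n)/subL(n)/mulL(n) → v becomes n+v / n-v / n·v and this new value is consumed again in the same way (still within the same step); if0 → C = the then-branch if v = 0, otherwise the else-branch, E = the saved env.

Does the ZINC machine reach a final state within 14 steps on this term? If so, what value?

[0] [C=(let loop = 4 in ((λx. (x x)) (λx. (x x)))) | E=∅ | A=∅ | R=∅]
[1] [C=4 | E=∅ | A=∅ | R=[let loop]]
[2] [C=((λx. (x x)) (λx. (x x))) | E={loop↦4} | A=∅ | R=∅]
[3] [C=(λx. (x x)) | E={loop↦4} | A=∅ | R=[app]]
[4] [C=(λx. (x x)) | E={loop↦4} | A=[clo(λx. (x x), {loop↦4})] | R=∅]
[5] [C=(x x) | E={x↦clo(λx. (x x), {loop↦4}), loop↦4} | A=∅ | R=∅]
[6] [C=x | E={x↦clo(λx. (x x), {loop↦4}), loop↦4} | A=∅ | R=[app]]
[7] [C=x | E={x↦clo(λx. (x x), {loop↦4}), loop↦4} | A=[clo(λx. (x x), {loop↦4})] | R=∅]
… configuration repeats with period 3 (steps 5–7 recur indefinitely) …

Answer: DIVERGES (no final state within 14 steps)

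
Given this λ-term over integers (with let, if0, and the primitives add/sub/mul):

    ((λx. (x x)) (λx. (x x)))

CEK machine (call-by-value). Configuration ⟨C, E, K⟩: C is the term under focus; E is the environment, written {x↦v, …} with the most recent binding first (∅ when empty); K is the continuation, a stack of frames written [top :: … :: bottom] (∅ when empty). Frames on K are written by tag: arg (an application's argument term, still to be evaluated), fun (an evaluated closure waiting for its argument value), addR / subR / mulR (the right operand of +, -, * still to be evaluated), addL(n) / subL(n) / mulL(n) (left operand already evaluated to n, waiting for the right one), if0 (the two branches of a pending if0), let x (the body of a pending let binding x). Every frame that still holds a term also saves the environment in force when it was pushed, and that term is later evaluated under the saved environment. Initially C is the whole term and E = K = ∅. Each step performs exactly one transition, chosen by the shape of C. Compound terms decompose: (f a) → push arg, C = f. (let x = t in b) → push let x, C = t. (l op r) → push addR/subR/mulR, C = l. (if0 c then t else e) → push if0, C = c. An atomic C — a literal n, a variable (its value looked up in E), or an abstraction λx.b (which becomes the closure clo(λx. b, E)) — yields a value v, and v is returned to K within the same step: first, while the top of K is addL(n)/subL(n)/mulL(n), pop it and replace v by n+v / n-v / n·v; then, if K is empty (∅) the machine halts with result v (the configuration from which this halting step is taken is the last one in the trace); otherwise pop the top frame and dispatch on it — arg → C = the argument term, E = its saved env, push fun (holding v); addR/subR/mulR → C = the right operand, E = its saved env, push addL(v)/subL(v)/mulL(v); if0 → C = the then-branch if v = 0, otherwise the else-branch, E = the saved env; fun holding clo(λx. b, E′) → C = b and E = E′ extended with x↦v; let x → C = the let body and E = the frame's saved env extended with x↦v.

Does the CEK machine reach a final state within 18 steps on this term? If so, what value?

Answer: DIVERGES (no final state within 18 steps)

Derivation:
0. ⟨C=((λx. (x x)) (λx. (x x))); E=∅; K=∅⟩
1. ⟨C=(λx. (x x)); E=∅; K=[arg]⟩
2. ⟨C=(λx. (x x)); E=∅; K=[fun]⟩
3. ⟨C=(x x); E={x↦clo(λx. (x x), ∅)}; K=∅⟩
4. ⟨C=x; E={x↦clo(λx. (x x), ∅)}; K=[arg]⟩
5. ⟨C=x; E={x↦clo(λx. (x x), ∅)}; K=[fun]⟩
… configuration repeats with period 3 (steps 3–5 recur indefinitely) …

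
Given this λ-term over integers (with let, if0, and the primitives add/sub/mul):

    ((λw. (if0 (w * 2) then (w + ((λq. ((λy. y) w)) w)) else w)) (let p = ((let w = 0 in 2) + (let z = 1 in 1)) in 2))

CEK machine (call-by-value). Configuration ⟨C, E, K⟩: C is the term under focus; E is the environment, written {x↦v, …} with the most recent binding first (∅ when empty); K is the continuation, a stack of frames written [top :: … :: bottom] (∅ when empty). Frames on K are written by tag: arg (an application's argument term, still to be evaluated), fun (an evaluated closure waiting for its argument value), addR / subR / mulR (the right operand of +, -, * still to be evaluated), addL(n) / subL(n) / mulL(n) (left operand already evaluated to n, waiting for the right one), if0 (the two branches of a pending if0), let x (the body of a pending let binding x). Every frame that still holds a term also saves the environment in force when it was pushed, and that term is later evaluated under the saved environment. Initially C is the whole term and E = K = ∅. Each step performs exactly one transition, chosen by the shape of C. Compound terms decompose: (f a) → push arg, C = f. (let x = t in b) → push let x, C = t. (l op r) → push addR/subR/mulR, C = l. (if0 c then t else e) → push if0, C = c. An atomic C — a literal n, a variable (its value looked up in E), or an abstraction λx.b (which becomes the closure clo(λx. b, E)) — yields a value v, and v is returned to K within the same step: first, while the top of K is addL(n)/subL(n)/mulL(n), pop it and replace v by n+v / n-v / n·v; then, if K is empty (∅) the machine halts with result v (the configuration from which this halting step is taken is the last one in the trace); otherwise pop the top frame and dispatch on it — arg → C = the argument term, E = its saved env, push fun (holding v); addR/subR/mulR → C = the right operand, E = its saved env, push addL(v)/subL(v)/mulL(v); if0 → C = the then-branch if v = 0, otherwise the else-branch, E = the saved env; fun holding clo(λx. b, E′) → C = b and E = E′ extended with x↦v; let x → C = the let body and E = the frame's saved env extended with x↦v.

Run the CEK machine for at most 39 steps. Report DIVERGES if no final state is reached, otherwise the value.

step 0: <C=((λw. (if0 (w * 2) then (w + ((λq. ((λy. y) w)) w)) else w)) (let p = ((let w = 0 in 2) + (let z = 1 in 1)) in 2)), E=∅, K=∅>
step 1: <C=(λw. (if0 (w * 2) then (w + ((λq. ((λy. y) w)) w)) else w)), E=∅, K=[arg]>
step 2: <C=(let p = ((let w = 0 in 2) + (let z = 1 in 1)) in 2), E=∅, K=[fun]>
step 3: <C=((let w = 0 in 2) + (let z = 1 in 1)), E=∅, K=[let p :: fun]>
step 4: <C=(let w = 0 in 2), E=∅, K=[addR :: let p :: fun]>
step 5: <C=0, E=∅, K=[let w :: addR :: let p :: fun]>
step 6: <C=2, E={w↦0}, K=[addR :: let p :: fun]>
step 7: <C=(let z = 1 in 1), E=∅, K=[addL(2) :: let p :: fun]>
step 8: <C=1, E=∅, K=[let z :: addL(2) :: let p :: fun]>
step 9: <C=1, E={z↦1}, K=[addL(2) :: let p :: fun]>
step 10: <C=2, E={p↦3}, K=[fun]>
step 11: <C=(if0 (w * 2) then (w + ((λq. ((λy. y) w)) w)) else w), E={w↦2}, K=∅>
step 12: <C=(w * 2), E={w↦2}, K=[if0]>
step 13: <C=w, E={w↦2}, K=[mulR :: if0]>
step 14: <C=2, E={w↦2}, K=[mulL(2) :: if0]>
step 15: <C=w, E={w↦2}, K=∅>
→ final value 2

Answer: 2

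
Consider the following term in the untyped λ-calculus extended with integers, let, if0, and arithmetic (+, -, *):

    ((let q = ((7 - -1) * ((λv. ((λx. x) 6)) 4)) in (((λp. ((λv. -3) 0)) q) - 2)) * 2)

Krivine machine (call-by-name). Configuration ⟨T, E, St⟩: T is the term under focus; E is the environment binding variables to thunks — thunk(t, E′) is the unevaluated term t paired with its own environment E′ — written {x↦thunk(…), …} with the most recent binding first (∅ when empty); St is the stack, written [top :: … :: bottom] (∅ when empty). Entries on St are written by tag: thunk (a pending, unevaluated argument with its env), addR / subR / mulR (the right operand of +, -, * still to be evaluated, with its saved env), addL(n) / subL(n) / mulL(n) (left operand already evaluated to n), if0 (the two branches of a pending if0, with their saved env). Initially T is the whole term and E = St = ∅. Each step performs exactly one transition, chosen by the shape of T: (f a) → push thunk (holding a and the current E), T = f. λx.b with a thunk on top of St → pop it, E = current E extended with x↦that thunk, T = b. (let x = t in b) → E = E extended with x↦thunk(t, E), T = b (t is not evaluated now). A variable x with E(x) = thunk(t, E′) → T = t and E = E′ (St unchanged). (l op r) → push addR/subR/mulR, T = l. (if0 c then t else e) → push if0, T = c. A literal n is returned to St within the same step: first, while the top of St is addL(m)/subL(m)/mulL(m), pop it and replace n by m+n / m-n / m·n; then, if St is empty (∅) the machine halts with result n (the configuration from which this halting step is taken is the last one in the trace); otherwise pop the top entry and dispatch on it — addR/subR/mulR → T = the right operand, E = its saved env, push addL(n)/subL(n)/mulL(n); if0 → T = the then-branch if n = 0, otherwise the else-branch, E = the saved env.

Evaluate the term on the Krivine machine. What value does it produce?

Answer: -10

Derivation:
t=0: <T=((let q = ((7 - -1) * ((λv. ((λx. x) 6)) 4)) in (((λp. ((λv. -3) 0)) q) - 2)) * 2), E=∅, St=∅>
t=1: <T=(let q = ((7 - -1) * ((λv. ((λx. x) 6)) 4)) in (((λp. ((λv. -3) 0)) q) - 2)), E=∅, St=[mulR]>
t=2: <T=(((λp. ((λv. -3) 0)) q) - 2), E={q↦thunk(((7 - -1) * ((λv. ((λx. x) 6)) 4)), ∅)}, St=[mulR]>
t=3: <T=((λp. ((λv. -3) 0)) q), E={q↦thunk(((7 - -1) * ((λv. ((λx. x) 6)) 4)), ∅)}, St=[subR :: mulR]>
t=4: <T=(λp. ((λv. -3) 0)), E={q↦thunk(((7 - -1) * ((λv. ((λx. x) 6)) 4)), ∅)}, St=[thunk :: subR :: mulR]>
t=5: <T=((λv. -3) 0), E={p↦thunk(q, {q↦thunk(((7 - -1) * ((λv. ((λx. x) 6)) 4)), ∅)}), q↦thunk(((7 - -1) * ((λv. ((λx. x) 6)) 4)), ∅)}, St=[subR :: mulR]>
t=6: <T=(λv. -3), E={p↦thunk(q, {q↦thunk(((7 - -1) * ((λv. ((λx. x) 6)) 4)), ∅)}), q↦thunk(((7 - -1) * ((λv. ((λx. x) 6)) 4)), ∅)}, St=[thunk :: subR :: mulR]>
t=7: <T=-3, E={v↦thunk(0, {p↦thunk(q, {q↦thunk(((7 - -1) * ((λv. ((λx. x) 6)) 4)), ∅)}), q↦thunk(((7 - -1) * ((λv. ((λx. x) 6)) 4)), ∅)}), p↦thunk(q, {q↦thunk(((7 - -1) * ((λv. ((λx. x) 6)) 4)), ∅)}), q↦thunk(((7 - -1) * ((λv. ((λx. x) 6)) 4)), ∅)}, St=[subR :: mulR]>
t=8: <T=2, E={q↦thunk(((7 - -1) * ((λv. ((λx. x) 6)) 4)), ∅)}, St=[subL(-3) :: mulR]>
t=9: <T=2, E=∅, St=[mulL(-5)]>
→ final value -10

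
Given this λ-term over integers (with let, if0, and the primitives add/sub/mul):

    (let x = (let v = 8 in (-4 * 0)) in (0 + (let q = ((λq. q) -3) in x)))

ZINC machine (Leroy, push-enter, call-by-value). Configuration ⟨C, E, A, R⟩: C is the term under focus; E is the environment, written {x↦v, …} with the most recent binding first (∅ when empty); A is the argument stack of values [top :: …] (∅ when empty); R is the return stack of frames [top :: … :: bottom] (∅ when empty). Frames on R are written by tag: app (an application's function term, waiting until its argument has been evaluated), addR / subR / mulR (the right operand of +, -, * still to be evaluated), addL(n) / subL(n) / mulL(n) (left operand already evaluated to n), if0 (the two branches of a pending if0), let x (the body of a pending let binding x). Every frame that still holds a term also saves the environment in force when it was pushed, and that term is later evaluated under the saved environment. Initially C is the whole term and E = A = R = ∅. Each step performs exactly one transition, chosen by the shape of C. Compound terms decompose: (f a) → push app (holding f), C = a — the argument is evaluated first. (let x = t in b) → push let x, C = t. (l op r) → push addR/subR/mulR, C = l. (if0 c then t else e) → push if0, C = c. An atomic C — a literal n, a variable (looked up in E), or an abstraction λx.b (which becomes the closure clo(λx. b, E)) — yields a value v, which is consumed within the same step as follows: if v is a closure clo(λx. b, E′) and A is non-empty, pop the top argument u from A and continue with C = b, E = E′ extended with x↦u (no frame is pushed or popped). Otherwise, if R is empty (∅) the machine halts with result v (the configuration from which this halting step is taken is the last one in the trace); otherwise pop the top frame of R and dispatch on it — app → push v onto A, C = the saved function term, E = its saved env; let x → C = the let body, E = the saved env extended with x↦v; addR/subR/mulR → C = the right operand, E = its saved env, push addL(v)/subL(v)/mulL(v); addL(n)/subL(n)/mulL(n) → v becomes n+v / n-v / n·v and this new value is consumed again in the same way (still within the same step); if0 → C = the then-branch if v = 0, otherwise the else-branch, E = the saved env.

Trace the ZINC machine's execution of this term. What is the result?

step 0: [C=(let x = (let v = 8 in (-4 * 0)) in (0 + (let q = ((λq. q) -3) in x))) | E=∅ | A=∅ | R=∅]
step 1: [C=(let v = 8 in (-4 * 0)) | E=∅ | A=∅ | R=[let x]]
step 2: [C=8 | E=∅ | A=∅ | R=[let v :: let x]]
step 3: [C=(-4 * 0) | E={v↦8} | A=∅ | R=[let x]]
step 4: [C=-4 | E={v↦8} | A=∅ | R=[mulR :: let x]]
step 5: [C=0 | E={v↦8} | A=∅ | R=[mulL(-4) :: let x]]
step 6: [C=(0 + (let q = ((λq. q) -3) in x)) | E={x↦0} | A=∅ | R=∅]
step 7: [C=0 | E={x↦0} | A=∅ | R=[addR]]
step 8: [C=(let q = ((λq. q) -3) in x) | E={x↦0} | A=∅ | R=[addL(0)]]
step 9: [C=((λq. q) -3) | E={x↦0} | A=∅ | R=[let q :: addL(0)]]
step 10: [C=-3 | E={x↦0} | A=∅ | R=[app :: let q :: addL(0)]]
step 11: [C=(λq. q) | E={x↦0} | A=[-3] | R=[let q :: addL(0)]]
step 12: [C=q | E={q↦-3, x↦0} | A=∅ | R=[let q :: addL(0)]]
step 13: [C=x | E={q↦-3, x↦0} | A=∅ | R=[addL(0)]]
→ final value 0

Answer: 0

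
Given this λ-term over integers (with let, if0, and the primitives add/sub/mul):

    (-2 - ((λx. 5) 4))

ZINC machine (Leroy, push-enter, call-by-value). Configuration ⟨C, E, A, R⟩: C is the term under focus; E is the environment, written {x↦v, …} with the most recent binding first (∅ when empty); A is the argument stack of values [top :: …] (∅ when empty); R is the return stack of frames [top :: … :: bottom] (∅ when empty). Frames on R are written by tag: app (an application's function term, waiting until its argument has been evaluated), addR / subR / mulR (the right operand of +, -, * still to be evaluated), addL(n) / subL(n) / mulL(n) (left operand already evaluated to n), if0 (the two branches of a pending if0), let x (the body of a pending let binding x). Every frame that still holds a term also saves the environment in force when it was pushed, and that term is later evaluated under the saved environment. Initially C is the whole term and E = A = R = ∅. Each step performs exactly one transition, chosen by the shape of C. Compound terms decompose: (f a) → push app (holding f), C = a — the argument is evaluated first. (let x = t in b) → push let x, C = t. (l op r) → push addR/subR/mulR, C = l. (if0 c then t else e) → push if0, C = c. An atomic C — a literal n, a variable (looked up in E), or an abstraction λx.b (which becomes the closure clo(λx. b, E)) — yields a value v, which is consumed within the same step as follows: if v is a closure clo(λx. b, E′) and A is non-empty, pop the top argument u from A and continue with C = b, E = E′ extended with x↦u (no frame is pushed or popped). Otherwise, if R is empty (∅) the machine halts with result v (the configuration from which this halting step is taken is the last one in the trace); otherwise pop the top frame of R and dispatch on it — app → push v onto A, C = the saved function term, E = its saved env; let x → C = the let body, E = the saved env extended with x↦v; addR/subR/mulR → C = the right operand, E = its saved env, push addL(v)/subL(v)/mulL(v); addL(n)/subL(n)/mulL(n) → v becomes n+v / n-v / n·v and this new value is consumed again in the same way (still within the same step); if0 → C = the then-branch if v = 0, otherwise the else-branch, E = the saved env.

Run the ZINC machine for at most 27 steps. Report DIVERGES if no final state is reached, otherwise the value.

Answer: -7

Execution trace:
t=0: <C=(-2 - ((λx. 5) 4)), E=∅, A=∅, R=∅>
t=1: <C=-2, E=∅, A=∅, R=[subR]>
t=2: <C=((λx. 5) 4), E=∅, A=∅, R=[subL(-2)]>
t=3: <C=4, E=∅, A=∅, R=[app :: subL(-2)]>
t=4: <C=(λx. 5), E=∅, A=[4], R=[subL(-2)]>
t=5: <C=5, E={x↦4}, A=∅, R=[subL(-2)]>
→ final value -7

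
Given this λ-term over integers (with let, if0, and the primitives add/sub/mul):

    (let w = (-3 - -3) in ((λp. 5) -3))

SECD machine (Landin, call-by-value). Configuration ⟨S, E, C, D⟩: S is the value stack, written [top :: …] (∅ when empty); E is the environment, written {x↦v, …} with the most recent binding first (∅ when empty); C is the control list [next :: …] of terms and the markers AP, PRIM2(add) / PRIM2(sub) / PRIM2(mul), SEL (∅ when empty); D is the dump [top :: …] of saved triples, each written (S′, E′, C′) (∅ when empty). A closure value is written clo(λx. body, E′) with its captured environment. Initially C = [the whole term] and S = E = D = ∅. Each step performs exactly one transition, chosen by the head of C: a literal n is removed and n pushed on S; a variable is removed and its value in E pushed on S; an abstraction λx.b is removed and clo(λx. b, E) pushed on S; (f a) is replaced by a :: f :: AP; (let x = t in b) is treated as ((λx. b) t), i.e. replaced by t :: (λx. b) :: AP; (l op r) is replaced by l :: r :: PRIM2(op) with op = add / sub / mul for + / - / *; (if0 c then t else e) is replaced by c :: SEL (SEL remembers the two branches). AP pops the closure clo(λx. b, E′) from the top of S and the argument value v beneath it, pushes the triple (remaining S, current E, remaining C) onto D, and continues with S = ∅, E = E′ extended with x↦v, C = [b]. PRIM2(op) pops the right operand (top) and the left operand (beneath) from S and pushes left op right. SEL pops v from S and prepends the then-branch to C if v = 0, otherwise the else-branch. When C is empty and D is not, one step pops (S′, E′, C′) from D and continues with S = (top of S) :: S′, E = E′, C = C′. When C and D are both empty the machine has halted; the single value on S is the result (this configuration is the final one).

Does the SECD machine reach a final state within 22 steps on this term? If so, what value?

step 0: [S=∅ | E=∅ | C=[(let w = (-3 - -3) in ((λp. 5) -3))] | D=∅]
step 1: [S=∅ | E=∅ | C=[(-3 - -3) :: (λw. ((λp. 5) -3)) :: AP] | D=∅]
step 2: [S=∅ | E=∅ | C=[-3 :: -3 :: PRIM2(sub) :: (λw. ((λp. 5) -3)) :: AP] | D=∅]
step 3: [S=[-3] | E=∅ | C=[-3 :: PRIM2(sub) :: (λw. ((λp. 5) -3)) :: AP] | D=∅]
step 4: [S=[-3 :: -3] | E=∅ | C=[PRIM2(sub) :: (λw. ((λp. 5) -3)) :: AP] | D=∅]
step 5: [S=[0] | E=∅ | C=[(λw. ((λp. 5) -3)) :: AP] | D=∅]
step 6: [S=[clo(λw. ((λp. 5) -3), ∅) :: 0] | E=∅ | C=[AP] | D=∅]
step 7: [S=∅ | E={w↦0} | C=[((λp. 5) -3)] | D=[(∅, ∅, ∅)]]
step 8: [S=∅ | E={w↦0} | C=[-3 :: (λp. 5) :: AP] | D=[(∅, ∅, ∅)]]
step 9: [S=[-3] | E={w↦0} | C=[(λp. 5) :: AP] | D=[(∅, ∅, ∅)]]
step 10: [S=[clo(λp. 5, {w↦0}) :: -3] | E={w↦0} | C=[AP] | D=[(∅, ∅, ∅)]]
step 11: [S=∅ | E={p↦-3, w↦0} | C=[5] | D=[(∅, {w↦0}, ∅) :: (∅, ∅, ∅)]]
step 12: [S=[5] | E={p↦-3, w↦0} | C=∅ | D=[(∅, {w↦0}, ∅) :: (∅, ∅, ∅)]]
step 13: [S=[5] | E={w↦0} | C=∅ | D=[(∅, ∅, ∅)]]
step 14: [S=[5] | E=∅ | C=∅ | D=∅]
→ final value 5

Answer: 5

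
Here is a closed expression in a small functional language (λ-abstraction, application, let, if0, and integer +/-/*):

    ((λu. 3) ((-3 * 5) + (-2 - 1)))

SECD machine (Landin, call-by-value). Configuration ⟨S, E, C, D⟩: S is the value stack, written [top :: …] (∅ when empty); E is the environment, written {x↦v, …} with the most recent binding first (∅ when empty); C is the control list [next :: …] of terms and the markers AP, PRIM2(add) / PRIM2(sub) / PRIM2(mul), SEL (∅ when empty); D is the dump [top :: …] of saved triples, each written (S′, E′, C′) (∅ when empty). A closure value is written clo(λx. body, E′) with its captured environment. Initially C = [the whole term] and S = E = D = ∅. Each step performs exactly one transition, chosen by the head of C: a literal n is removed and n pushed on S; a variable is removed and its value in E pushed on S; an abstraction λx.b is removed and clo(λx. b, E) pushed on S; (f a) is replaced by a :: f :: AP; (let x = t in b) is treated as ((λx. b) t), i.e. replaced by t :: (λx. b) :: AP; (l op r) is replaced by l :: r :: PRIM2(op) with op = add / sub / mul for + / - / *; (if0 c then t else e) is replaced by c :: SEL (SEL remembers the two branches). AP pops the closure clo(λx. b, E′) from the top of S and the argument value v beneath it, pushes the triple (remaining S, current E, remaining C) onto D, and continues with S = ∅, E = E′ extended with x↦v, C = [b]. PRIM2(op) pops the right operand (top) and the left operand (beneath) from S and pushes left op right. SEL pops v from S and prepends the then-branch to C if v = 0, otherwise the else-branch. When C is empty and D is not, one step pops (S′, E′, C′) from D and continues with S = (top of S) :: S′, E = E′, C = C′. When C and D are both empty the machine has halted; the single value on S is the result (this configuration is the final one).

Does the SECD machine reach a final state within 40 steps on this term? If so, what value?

[0] ⟨S=∅; E=∅; C=[((λu. 3) ((-3 * 5) + (-2 - 1)))]; D=∅⟩
[1] ⟨S=∅; E=∅; C=[((-3 * 5) + (-2 - 1)) :: (λu. 3) :: AP]; D=∅⟩
[2] ⟨S=∅; E=∅; C=[(-3 * 5) :: (-2 - 1) :: PRIM2(add) :: (λu. 3) :: AP]; D=∅⟩
[3] ⟨S=∅; E=∅; C=[-3 :: 5 :: PRIM2(mul) :: (-2 - 1) :: PRIM2(add) :: (λu. 3) :: AP]; D=∅⟩
[4] ⟨S=[-3]; E=∅; C=[5 :: PRIM2(mul) :: (-2 - 1) :: PRIM2(add) :: (λu. 3) :: AP]; D=∅⟩
[5] ⟨S=[5 :: -3]; E=∅; C=[PRIM2(mul) :: (-2 - 1) :: PRIM2(add) :: (λu. 3) :: AP]; D=∅⟩
[6] ⟨S=[-15]; E=∅; C=[(-2 - 1) :: PRIM2(add) :: (λu. 3) :: AP]; D=∅⟩
[7] ⟨S=[-15]; E=∅; C=[-2 :: 1 :: PRIM2(sub) :: PRIM2(add) :: (λu. 3) :: AP]; D=∅⟩
[8] ⟨S=[-2 :: -15]; E=∅; C=[1 :: PRIM2(sub) :: PRIM2(add) :: (λu. 3) :: AP]; D=∅⟩
[9] ⟨S=[1 :: -2 :: -15]; E=∅; C=[PRIM2(sub) :: PRIM2(add) :: (λu. 3) :: AP]; D=∅⟩
[10] ⟨S=[-3 :: -15]; E=∅; C=[PRIM2(add) :: (λu. 3) :: AP]; D=∅⟩
[11] ⟨S=[-18]; E=∅; C=[(λu. 3) :: AP]; D=∅⟩
[12] ⟨S=[clo(λu. 3, ∅) :: -18]; E=∅; C=[AP]; D=∅⟩
[13] ⟨S=∅; E={u↦-18}; C=[3]; D=[(∅, ∅, ∅)]⟩
[14] ⟨S=[3]; E={u↦-18}; C=∅; D=[(∅, ∅, ∅)]⟩
[15] ⟨S=[3]; E=∅; C=∅; D=∅⟩
→ final value 3

Answer: 3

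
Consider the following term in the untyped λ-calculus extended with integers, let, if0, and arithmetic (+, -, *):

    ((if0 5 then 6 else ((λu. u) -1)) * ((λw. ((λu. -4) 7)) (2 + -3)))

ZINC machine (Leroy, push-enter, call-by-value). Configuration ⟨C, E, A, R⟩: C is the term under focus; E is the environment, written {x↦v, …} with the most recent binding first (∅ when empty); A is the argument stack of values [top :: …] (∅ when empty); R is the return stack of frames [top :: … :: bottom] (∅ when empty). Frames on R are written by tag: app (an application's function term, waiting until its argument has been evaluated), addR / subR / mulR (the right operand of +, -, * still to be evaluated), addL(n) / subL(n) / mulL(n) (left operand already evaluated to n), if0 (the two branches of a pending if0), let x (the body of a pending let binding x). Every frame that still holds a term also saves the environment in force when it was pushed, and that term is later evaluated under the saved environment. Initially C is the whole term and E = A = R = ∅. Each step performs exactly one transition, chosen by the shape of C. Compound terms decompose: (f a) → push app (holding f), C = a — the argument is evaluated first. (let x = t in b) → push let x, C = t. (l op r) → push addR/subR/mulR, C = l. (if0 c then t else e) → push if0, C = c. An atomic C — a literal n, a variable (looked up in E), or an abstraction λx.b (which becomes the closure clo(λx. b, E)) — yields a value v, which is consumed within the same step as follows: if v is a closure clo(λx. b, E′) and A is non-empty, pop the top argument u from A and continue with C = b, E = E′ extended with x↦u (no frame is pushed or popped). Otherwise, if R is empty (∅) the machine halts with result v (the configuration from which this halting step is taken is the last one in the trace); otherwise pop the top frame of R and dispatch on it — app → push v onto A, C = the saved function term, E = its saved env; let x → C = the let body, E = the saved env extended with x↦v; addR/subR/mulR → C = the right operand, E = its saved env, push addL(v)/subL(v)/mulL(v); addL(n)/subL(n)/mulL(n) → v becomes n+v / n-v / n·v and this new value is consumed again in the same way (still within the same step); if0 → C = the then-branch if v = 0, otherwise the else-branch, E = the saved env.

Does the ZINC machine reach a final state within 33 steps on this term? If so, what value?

[0] [C=((if0 5 then 6 else ((λu. u) -1)) * ((λw. ((λu. -4) 7)) (2 + -3))) | E=∅ | A=∅ | R=∅]
[1] [C=(if0 5 then 6 else ((λu. u) -1)) | E=∅ | A=∅ | R=[mulR]]
[2] [C=5 | E=∅ | A=∅ | R=[if0 :: mulR]]
[3] [C=((λu. u) -1) | E=∅ | A=∅ | R=[mulR]]
[4] [C=-1 | E=∅ | A=∅ | R=[app :: mulR]]
[5] [C=(λu. u) | E=∅ | A=[-1] | R=[mulR]]
[6] [C=u | E={u↦-1} | A=∅ | R=[mulR]]
[7] [C=((λw. ((λu. -4) 7)) (2 + -3)) | E=∅ | A=∅ | R=[mulL(-1)]]
[8] [C=(2 + -3) | E=∅ | A=∅ | R=[app :: mulL(-1)]]
[9] [C=2 | E=∅ | A=∅ | R=[addR :: app :: mulL(-1)]]
[10] [C=-3 | E=∅ | A=∅ | R=[addL(2) :: app :: mulL(-1)]]
[11] [C=(λw. ((λu. -4) 7)) | E=∅ | A=[-1] | R=[mulL(-1)]]
[12] [C=((λu. -4) 7) | E={w↦-1} | A=∅ | R=[mulL(-1)]]
[13] [C=7 | E={w↦-1} | A=∅ | R=[app :: mulL(-1)]]
[14] [C=(λu. -4) | E={w↦-1} | A=[7] | R=[mulL(-1)]]
[15] [C=-4 | E={u↦7, w↦-1} | A=∅ | R=[mulL(-1)]]
→ final value 4

Answer: 4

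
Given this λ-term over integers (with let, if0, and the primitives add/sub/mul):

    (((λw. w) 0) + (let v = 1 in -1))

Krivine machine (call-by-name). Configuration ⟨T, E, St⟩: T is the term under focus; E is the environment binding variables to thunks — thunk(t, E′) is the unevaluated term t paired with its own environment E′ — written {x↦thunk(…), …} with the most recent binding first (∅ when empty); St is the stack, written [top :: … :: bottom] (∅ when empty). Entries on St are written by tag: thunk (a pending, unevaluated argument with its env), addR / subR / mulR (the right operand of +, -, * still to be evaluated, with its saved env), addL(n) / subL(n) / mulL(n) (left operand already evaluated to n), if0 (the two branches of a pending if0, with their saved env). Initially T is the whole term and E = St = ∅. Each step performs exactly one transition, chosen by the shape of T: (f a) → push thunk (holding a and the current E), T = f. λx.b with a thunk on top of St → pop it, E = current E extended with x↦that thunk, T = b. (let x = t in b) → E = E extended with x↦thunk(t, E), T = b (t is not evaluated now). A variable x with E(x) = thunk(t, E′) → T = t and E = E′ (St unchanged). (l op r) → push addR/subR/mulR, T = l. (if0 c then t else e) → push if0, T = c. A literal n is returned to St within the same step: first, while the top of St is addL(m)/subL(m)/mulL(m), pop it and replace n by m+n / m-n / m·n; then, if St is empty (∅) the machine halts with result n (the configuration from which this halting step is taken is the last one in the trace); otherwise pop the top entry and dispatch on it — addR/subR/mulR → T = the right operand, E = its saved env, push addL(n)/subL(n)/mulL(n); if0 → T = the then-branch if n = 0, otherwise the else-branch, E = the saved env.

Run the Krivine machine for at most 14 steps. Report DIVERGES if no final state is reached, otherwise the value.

Answer: -1

Machine steps:
[0] ⟨T=(((λw. w) 0) + (let v = 1 in -1)); E=∅; St=∅⟩
[1] ⟨T=((λw. w) 0); E=∅; St=[addR]⟩
[2] ⟨T=(λw. w); E=∅; St=[thunk :: addR]⟩
[3] ⟨T=w; E={w↦thunk(0, ∅)}; St=[addR]⟩
[4] ⟨T=0; E=∅; St=[addR]⟩
[5] ⟨T=(let v = 1 in -1); E=∅; St=[addL(0)]⟩
[6] ⟨T=-1; E={v↦thunk(1, ∅)}; St=[addL(0)]⟩
→ final value -1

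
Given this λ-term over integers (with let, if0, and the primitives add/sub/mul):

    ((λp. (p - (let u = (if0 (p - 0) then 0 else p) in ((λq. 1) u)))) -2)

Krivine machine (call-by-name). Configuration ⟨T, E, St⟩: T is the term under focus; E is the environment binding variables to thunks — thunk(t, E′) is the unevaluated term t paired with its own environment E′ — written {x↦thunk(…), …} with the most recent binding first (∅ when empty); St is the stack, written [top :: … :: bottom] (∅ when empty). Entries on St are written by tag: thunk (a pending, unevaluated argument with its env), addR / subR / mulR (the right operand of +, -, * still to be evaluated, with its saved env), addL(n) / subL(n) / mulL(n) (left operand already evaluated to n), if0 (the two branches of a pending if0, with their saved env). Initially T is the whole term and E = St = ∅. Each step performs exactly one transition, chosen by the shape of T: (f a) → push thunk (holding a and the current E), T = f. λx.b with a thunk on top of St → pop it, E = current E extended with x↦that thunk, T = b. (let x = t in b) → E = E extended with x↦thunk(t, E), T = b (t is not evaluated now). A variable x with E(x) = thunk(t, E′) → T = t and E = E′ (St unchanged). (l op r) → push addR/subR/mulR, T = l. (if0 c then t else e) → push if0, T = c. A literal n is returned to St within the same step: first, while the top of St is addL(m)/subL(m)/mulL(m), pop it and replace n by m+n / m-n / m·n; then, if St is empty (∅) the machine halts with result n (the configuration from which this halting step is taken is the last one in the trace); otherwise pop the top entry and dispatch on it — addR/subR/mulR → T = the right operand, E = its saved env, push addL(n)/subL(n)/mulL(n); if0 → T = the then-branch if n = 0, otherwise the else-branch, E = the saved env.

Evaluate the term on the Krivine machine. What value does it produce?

t=0: ⟨T=((λp. (p - (let u = (if0 (p - 0) then 0 else p) in ((λq. 1) u)))) -2); E=∅; St=∅⟩
t=1: ⟨T=(λp. (p - (let u = (if0 (p - 0) then 0 else p) in ((λq. 1) u)))); E=∅; St=[thunk]⟩
t=2: ⟨T=(p - (let u = (if0 (p - 0) then 0 else p) in ((λq. 1) u))); E={p↦thunk(-2, ∅)}; St=∅⟩
t=3: ⟨T=p; E={p↦thunk(-2, ∅)}; St=[subR]⟩
t=4: ⟨T=-2; E=∅; St=[subR]⟩
t=5: ⟨T=(let u = (if0 (p - 0) then 0 else p) in ((λq. 1) u)); E={p↦thunk(-2, ∅)}; St=[subL(-2)]⟩
t=6: ⟨T=((λq. 1) u); E={u↦thunk((if0 (p - 0) then 0 else p), {p↦thunk(-2, ∅)}), p↦thunk(-2, ∅)}; St=[subL(-2)]⟩
t=7: ⟨T=(λq. 1); E={u↦thunk((if0 (p - 0) then 0 else p), {p↦thunk(-2, ∅)}), p↦thunk(-2, ∅)}; St=[thunk :: subL(-2)]⟩
t=8: ⟨T=1; E={q↦thunk(u, {u↦thunk((if0 (p - 0) then 0 else p), {p↦thunk(-2, ∅)}), p↦thunk(-2, ∅)}), u↦thunk((if0 (p - 0) then 0 else p), {p↦thunk(-2, ∅)}), p↦thunk(-2, ∅)}; St=[subL(-2)]⟩
→ final value -3

Answer: -3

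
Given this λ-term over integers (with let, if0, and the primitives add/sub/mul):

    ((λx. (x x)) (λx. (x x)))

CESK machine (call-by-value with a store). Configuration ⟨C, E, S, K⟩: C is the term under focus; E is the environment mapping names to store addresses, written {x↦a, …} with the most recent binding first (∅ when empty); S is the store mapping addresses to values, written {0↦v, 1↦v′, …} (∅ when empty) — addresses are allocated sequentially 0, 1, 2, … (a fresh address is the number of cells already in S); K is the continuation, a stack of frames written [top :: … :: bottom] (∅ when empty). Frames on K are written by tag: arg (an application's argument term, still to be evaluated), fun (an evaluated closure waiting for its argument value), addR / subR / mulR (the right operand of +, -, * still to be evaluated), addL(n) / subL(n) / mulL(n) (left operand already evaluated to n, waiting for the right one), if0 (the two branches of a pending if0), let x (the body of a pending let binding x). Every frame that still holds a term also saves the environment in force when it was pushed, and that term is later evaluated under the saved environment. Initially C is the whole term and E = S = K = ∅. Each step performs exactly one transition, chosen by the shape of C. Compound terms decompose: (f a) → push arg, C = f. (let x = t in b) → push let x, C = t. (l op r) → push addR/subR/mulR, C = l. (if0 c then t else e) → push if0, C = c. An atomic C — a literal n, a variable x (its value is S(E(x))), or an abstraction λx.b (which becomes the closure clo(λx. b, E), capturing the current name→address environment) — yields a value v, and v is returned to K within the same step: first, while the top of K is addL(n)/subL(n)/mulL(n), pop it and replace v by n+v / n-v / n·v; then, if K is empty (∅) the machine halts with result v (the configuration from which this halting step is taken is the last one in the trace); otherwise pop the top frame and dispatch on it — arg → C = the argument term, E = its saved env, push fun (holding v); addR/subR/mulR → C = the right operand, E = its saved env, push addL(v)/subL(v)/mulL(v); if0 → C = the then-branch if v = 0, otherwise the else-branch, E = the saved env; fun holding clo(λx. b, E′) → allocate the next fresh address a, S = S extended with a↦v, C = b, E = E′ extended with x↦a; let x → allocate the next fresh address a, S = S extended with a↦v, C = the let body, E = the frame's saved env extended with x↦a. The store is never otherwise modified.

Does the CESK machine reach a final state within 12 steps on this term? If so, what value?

Answer: DIVERGES (no final state within 12 steps)

Derivation:
0. [C=((λx. (x x)) (λx. (x x))) | E=∅ | S=∅ | K=∅]
1. [C=(λx. (x x)) | E=∅ | S=∅ | K=[arg]]
2. [C=(λx. (x x)) | E=∅ | S=∅ | K=[fun]]
3. [C=(x x) | E={x↦0} | S={0↦clo(λx. (x x), ∅)} | K=∅]
4. [C=x | E={x↦0} | S={0↦clo(λx. (x x), ∅)} | K=[arg]]
5. [C=x | E={x↦0} | S={0↦clo(λx. (x x), ∅)} | K=[fun]]
6. [C=(x x) | E={x↦1} | S={0↦clo(λx. (x x), ∅), 1↦clo(λx. (x x), ∅)} | K=∅]
7. [C=x | E={x↦1} | S={0↦clo(λx. (x x), ∅), 1↦clo(λx. (x x), ∅)} | K=[arg]]
8. [C=x | E={x↦1} | S={0↦clo(λx. (x x), ∅), 1↦clo(λx. (x x), ∅)} | K=[fun]]
9. [C=(x x) | E={x↦2} | S={0↦clo(λx. (x x), ∅), 1↦clo(λx. (x x), ∅), 2↦clo(λx. (x x), ∅)} | K=∅]
10. [C=x | E={x↦2} | S={0↦clo(λx. (x x), ∅), 1↦clo(λx. (x x), ∅), 2↦clo(λx. (x x), ∅)} | K=[arg]]
11. [C=x | E={x↦2} | S={0↦clo(λx. (x x), ∅), 1↦clo(λx. (x x), ∅), 2↦clo(λx. (x x), ∅)} | K=[fun]]
12. [C=(x x) | E={x↦3} | S={0↦clo(λx. (x x), ∅), 1↦clo(λx. (x x), ∅), 2↦clo(λx. (x x), ∅), 3↦clo(λx. (x x), ∅)} | K=∅]
→ 12 transitions taken and the configuration is still not final: no result within 12 steps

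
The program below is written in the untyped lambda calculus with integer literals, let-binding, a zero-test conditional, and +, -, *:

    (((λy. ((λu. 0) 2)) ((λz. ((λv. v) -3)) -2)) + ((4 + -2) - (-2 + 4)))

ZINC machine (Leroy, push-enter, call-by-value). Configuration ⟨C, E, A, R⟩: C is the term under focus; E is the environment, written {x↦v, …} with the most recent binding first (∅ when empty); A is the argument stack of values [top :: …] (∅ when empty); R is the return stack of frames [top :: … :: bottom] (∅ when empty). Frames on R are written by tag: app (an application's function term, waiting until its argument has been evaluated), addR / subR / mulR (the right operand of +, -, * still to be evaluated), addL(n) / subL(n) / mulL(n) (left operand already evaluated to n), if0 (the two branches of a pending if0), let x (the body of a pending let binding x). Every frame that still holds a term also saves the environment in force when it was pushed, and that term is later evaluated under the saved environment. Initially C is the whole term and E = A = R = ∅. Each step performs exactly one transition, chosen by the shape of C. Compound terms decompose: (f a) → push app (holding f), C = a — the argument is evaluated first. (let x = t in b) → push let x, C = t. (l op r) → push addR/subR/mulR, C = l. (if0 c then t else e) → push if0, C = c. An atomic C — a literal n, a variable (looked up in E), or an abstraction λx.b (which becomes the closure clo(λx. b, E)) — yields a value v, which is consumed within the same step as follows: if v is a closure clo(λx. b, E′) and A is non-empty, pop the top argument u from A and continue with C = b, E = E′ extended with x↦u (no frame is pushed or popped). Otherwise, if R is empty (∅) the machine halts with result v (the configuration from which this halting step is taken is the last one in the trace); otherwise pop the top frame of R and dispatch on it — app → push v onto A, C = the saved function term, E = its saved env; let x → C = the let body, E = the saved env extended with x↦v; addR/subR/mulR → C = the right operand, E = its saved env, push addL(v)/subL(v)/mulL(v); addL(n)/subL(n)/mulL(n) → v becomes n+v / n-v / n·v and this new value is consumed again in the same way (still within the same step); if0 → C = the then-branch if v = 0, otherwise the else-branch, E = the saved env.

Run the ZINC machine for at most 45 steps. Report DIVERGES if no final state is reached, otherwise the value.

t=0: <C=(((λy. ((λu. 0) 2)) ((λz. ((λv. v) -3)) -2)) + ((4 + -2) - (-2 + 4))), E=∅, A=∅, R=∅>
t=1: <C=((λy. ((λu. 0) 2)) ((λz. ((λv. v) -3)) -2)), E=∅, A=∅, R=[addR]>
t=2: <C=((λz. ((λv. v) -3)) -2), E=∅, A=∅, R=[app :: addR]>
t=3: <C=-2, E=∅, A=∅, R=[app :: app :: addR]>
t=4: <C=(λz. ((λv. v) -3)), E=∅, A=[-2], R=[app :: addR]>
t=5: <C=((λv. v) -3), E={z↦-2}, A=∅, R=[app :: addR]>
t=6: <C=-3, E={z↦-2}, A=∅, R=[app :: app :: addR]>
t=7: <C=(λv. v), E={z↦-2}, A=[-3], R=[app :: addR]>
t=8: <C=v, E={v↦-3, z↦-2}, A=∅, R=[app :: addR]>
t=9: <C=(λy. ((λu. 0) 2)), E=∅, A=[-3], R=[addR]>
t=10: <C=((λu. 0) 2), E={y↦-3}, A=∅, R=[addR]>
t=11: <C=2, E={y↦-3}, A=∅, R=[app :: addR]>
t=12: <C=(λu. 0), E={y↦-3}, A=[2], R=[addR]>
t=13: <C=0, E={u↦2, y↦-3}, A=∅, R=[addR]>
t=14: <C=((4 + -2) - (-2 + 4)), E=∅, A=∅, R=[addL(0)]>
t=15: <C=(4 + -2), E=∅, A=∅, R=[subR :: addL(0)]>
t=16: <C=4, E=∅, A=∅, R=[addR :: subR :: addL(0)]>
t=17: <C=-2, E=∅, A=∅, R=[addL(4) :: subR :: addL(0)]>
t=18: <C=(-2 + 4), E=∅, A=∅, R=[subL(2) :: addL(0)]>
t=19: <C=-2, E=∅, A=∅, R=[addR :: subL(2) :: addL(0)]>
t=20: <C=4, E=∅, A=∅, R=[addL(-2) :: subL(2) :: addL(0)]>
→ final value 0

Answer: 0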